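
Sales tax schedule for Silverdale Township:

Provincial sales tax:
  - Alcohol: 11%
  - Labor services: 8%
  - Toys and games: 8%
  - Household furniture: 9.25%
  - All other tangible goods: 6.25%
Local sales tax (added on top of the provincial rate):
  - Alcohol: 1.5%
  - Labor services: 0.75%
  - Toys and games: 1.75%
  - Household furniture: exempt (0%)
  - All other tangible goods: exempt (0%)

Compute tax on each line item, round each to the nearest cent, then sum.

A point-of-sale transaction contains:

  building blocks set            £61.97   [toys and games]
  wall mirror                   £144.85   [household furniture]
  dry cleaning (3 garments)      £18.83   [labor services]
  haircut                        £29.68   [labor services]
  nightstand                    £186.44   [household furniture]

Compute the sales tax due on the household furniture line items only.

Wall mirror £144.85: household furniture → 9.25% + 0% local = 9.25% → £13.40
Nightstand £186.44: household furniture → 9.25% + 0% local = 9.25% → £17.25
Tax on household furniture = £13.40 + £17.25 = £30.65

£30.65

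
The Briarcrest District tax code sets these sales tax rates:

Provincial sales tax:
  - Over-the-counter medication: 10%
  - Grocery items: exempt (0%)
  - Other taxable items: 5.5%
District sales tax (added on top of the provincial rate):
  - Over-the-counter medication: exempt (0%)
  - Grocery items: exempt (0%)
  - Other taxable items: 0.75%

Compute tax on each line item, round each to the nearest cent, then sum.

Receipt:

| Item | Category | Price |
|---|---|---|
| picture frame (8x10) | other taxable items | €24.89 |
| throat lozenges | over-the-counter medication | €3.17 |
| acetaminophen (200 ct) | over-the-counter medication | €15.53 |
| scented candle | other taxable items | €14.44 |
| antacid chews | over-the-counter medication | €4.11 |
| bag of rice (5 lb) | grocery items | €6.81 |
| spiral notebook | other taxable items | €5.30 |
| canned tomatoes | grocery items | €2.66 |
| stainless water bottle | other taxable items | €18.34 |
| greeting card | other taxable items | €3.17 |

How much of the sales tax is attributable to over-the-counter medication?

€2.28

Throat lozenges €3.17: over-the-counter medication → 10% + 0% district = 10% → €0.32
Acetaminophen (200 ct) €15.53: over-the-counter medication → 10% + 0% district = 10% → €1.55
Antacid chews €4.11: over-the-counter medication → 10% + 0% district = 10% → €0.41
Tax on over-the-counter medication = €0.32 + €1.55 + €0.41 = €2.28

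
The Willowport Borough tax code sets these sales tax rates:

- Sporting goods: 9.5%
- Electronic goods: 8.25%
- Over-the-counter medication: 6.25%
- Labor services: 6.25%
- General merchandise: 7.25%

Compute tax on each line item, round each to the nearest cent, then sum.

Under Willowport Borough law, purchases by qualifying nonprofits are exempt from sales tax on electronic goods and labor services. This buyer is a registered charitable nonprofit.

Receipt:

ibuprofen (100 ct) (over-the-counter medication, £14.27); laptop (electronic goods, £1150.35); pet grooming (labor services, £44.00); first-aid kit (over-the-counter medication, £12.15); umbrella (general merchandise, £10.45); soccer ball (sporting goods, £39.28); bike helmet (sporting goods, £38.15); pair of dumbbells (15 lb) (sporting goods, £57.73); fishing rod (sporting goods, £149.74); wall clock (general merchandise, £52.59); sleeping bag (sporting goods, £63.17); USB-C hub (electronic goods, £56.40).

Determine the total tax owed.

£39.28

Ibuprofen (100 ct) £14.27: over-the-counter medication → 6.25% → £0.89
Laptop £1150.35: electronic goods, buyer-exempt → 0% → £0.00
Pet grooming £44.00: labor services, buyer-exempt → 0% → £0.00
First-aid kit £12.15: over-the-counter medication → 6.25% → £0.76
Umbrella £10.45: general merchandise → 7.25% → £0.76
Soccer ball £39.28: sporting goods → 9.5% → £3.73
Bike helmet £38.15: sporting goods → 9.5% → £3.62
Pair of dumbbells (15 lb) £57.73: sporting goods → 9.5% → £5.48
Fishing rod £149.74: sporting goods → 9.5% → £14.23
Wall clock £52.59: general merchandise → 7.25% → £3.81
Sleeping bag £63.17: sporting goods → 9.5% → £6.00
USB-C hub £56.40: electronic goods, buyer-exempt → 0% → £0.00
Total tax = £0.89 + £0.76 + £0.76 + £3.73 + £3.62 + £5.48 + £14.23 + £3.81 + £6.00 = £39.28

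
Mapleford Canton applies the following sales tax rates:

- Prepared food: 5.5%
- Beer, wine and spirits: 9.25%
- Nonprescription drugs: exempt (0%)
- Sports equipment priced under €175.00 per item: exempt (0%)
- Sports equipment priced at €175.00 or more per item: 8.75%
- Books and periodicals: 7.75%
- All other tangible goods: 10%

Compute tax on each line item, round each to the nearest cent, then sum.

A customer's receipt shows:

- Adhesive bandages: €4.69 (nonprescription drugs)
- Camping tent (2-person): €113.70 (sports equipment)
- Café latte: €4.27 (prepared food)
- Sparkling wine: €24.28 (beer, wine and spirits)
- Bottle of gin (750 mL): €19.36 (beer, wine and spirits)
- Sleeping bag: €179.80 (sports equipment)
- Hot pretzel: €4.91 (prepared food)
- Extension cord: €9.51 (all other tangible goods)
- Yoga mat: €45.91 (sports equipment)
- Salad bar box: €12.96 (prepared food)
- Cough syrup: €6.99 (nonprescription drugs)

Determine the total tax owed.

Adhesive bandages €4.69: nonprescription drugs → 0% → €0.00
Camping tent (2-person) €113.70: sports equipment, under €175.00 → 0% → €0.00
Café latte €4.27: prepared food → 5.5% → €0.23
Sparkling wine €24.28: beer, wine and spirits → 9.25% → €2.25
Bottle of gin (750 mL) €19.36: beer, wine and spirits → 9.25% → €1.79
Sleeping bag €179.80: sports equipment, €175.00 or more → 8.75% → €15.73
Hot pretzel €4.91: prepared food → 5.5% → €0.27
Extension cord €9.51: all other tangible goods → 10% → €0.95
Yoga mat €45.91: sports equipment, under €175.00 → 0% → €0.00
Salad bar box €12.96: prepared food → 5.5% → €0.71
Cough syrup €6.99: nonprescription drugs → 0% → €0.00
Total tax = €0.23 + €2.25 + €1.79 + €15.73 + €0.27 + €0.95 + €0.71 = €21.93

€21.93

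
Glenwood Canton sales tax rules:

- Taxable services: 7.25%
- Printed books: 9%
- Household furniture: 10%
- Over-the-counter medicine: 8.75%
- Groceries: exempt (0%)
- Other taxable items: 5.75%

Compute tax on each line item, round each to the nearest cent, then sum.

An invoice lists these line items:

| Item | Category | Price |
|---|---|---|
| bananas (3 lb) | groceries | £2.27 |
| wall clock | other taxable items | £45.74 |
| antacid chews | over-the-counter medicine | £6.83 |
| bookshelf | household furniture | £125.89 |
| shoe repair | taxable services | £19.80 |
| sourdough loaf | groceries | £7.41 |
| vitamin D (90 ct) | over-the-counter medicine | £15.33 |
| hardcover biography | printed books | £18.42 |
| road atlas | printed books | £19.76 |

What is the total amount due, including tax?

Bananas (3 lb) £2.27: groceries → 0% → £0.00
Wall clock £45.74: other taxable items → 5.75% → £2.63
Antacid chews £6.83: over-the-counter medicine → 8.75% → £0.60
Bookshelf £125.89: household furniture → 10% → £12.59
Shoe repair £19.80: taxable services → 7.25% → £1.44
Sourdough loaf £7.41: groceries → 0% → £0.00
Vitamin D (90 ct) £15.33: over-the-counter medicine → 8.75% → £1.34
Hardcover biography £18.42: printed books → 9% → £1.66
Road atlas £19.76: printed books → 9% → £1.78
Subtotal = £261.45; tax = £22.04; total due = £283.49

£283.49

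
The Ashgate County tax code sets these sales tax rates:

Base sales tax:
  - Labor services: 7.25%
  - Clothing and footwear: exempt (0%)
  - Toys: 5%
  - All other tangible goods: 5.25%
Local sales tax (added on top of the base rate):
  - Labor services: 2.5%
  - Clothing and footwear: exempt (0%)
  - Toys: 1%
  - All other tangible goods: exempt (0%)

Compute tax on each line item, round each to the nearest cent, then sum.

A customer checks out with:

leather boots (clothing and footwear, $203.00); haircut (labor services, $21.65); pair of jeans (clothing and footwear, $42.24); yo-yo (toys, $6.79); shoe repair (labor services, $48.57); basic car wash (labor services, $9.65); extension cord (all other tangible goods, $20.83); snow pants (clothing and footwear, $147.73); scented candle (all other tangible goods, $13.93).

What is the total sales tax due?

Leather boots $203.00: clothing and footwear → 0% + 0% local = 0% → $0.00
Haircut $21.65: labor services → 7.25% + 2.5% local = 9.75% → $2.11
Pair of jeans $42.24: clothing and footwear → 0% + 0% local = 0% → $0.00
Yo-yo $6.79: toys → 5% + 1% local = 6% → $0.41
Shoe repair $48.57: labor services → 7.25% + 2.5% local = 9.75% → $4.74
Basic car wash $9.65: labor services → 7.25% + 2.5% local = 9.75% → $0.94
Extension cord $20.83: all other tangible goods → 5.25% + 0% local = 5.25% → $1.09
Snow pants $147.73: clothing and footwear → 0% + 0% local = 0% → $0.00
Scented candle $13.93: all other tangible goods → 5.25% + 0% local = 5.25% → $0.73
Total tax = $2.11 + $0.41 + $4.74 + $0.94 + $1.09 + $0.73 = $10.02

$10.02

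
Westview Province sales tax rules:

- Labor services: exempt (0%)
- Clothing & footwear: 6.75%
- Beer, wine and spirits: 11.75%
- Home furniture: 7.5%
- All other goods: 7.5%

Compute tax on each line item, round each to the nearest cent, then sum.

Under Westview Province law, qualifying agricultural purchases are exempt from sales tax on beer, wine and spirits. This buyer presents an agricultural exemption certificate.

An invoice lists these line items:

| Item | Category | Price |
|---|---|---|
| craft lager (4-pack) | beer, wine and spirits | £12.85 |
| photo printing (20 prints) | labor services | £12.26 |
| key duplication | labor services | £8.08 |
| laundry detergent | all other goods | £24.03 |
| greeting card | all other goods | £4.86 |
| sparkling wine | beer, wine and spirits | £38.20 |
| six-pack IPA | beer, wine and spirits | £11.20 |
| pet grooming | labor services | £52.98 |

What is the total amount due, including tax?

£166.62

Craft lager (4-pack) £12.85: beer, wine and spirits, buyer-exempt → 0% → £0.00
Photo printing (20 prints) £12.26: labor services → 0% → £0.00
Key duplication £8.08: labor services → 0% → £0.00
Laundry detergent £24.03: all other goods → 7.5% → £1.80
Greeting card £4.86: all other goods → 7.5% → £0.36
Sparkling wine £38.20: beer, wine and spirits, buyer-exempt → 0% → £0.00
Six-pack IPA £11.20: beer, wine and spirits, buyer-exempt → 0% → £0.00
Pet grooming £52.98: labor services → 0% → £0.00
Subtotal = £164.46; tax = £2.16; total due = £166.62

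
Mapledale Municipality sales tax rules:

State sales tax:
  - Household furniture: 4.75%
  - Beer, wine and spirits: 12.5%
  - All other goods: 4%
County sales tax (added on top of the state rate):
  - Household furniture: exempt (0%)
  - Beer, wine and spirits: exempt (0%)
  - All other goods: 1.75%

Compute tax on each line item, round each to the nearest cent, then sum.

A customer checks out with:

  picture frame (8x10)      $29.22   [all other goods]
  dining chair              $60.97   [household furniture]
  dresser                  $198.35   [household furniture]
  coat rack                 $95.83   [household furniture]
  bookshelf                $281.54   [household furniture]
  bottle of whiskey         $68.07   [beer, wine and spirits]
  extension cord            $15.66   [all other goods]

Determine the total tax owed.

Picture frame (8x10) $29.22: all other goods → 4% + 1.75% county = 5.75% → $1.68
Dining chair $60.97: household furniture → 4.75% + 0% county = 4.75% → $2.90
Dresser $198.35: household furniture → 4.75% + 0% county = 4.75% → $9.42
Coat rack $95.83: household furniture → 4.75% + 0% county = 4.75% → $4.55
Bookshelf $281.54: household furniture → 4.75% + 0% county = 4.75% → $13.37
Bottle of whiskey $68.07: beer, wine and spirits → 12.5% + 0% county = 12.5% → $8.51
Extension cord $15.66: all other goods → 4% + 1.75% county = 5.75% → $0.90
Total tax = $1.68 + $2.90 + $9.42 + $4.55 + $13.37 + $8.51 + $0.90 = $41.33

$41.33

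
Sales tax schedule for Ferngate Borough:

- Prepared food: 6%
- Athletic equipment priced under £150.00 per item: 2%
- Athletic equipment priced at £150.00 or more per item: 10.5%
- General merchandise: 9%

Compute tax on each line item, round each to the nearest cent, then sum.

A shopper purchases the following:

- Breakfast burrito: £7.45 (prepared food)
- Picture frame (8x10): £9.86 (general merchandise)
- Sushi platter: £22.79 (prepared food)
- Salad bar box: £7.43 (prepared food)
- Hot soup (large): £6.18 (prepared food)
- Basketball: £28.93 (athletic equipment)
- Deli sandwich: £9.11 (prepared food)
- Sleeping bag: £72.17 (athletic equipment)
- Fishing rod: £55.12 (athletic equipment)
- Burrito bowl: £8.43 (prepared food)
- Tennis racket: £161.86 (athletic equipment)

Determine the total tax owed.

Breakfast burrito £7.45: prepared food → 6% → £0.45
Picture frame (8x10) £9.86: general merchandise → 9% → £0.89
Sushi platter £22.79: prepared food → 6% → £1.37
Salad bar box £7.43: prepared food → 6% → £0.45
Hot soup (large) £6.18: prepared food → 6% → £0.37
Basketball £28.93: athletic equipment, under £150.00 → 2% → £0.58
Deli sandwich £9.11: prepared food → 6% → £0.55
Sleeping bag £72.17: athletic equipment, under £150.00 → 2% → £1.44
Fishing rod £55.12: athletic equipment, under £150.00 → 2% → £1.10
Burrito bowl £8.43: prepared food → 6% → £0.51
Tennis racket £161.86: athletic equipment, £150.00 or more → 10.5% → £17.00
Total tax = £0.45 + £0.89 + £1.37 + £0.45 + £0.37 + £0.58 + £0.55 + £1.44 + £1.10 + £0.51 + £17.00 = £24.71

£24.71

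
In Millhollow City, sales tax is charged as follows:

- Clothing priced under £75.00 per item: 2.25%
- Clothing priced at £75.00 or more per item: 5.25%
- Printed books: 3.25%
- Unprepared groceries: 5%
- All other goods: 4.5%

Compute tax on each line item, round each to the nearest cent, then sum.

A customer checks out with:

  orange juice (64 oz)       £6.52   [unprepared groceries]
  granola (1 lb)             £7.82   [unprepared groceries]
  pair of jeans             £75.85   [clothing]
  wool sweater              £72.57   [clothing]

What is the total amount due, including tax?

£169.09

Orange juice (64 oz) £6.52: unprepared groceries → 5% → £0.33
Granola (1 lb) £7.82: unprepared groceries → 5% → £0.39
Pair of jeans £75.85: clothing, £75.00 or more → 5.25% → £3.98
Wool sweater £72.57: clothing, under £75.00 → 2.25% → £1.63
Subtotal = £162.76; tax = £6.33; total due = £169.09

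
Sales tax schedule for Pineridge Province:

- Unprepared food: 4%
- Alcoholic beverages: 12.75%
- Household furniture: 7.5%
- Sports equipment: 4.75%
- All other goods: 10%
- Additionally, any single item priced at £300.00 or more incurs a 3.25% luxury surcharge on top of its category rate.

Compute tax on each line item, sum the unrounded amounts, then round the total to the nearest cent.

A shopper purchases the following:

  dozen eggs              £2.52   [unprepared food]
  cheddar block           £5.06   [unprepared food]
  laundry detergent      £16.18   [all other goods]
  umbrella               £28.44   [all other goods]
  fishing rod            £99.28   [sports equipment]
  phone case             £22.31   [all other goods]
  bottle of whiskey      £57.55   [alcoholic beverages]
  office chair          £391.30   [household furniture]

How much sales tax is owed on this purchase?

£61.11

Dozen eggs £2.52: unprepared food → 4% → £0.1008
Cheddar block £5.06: unprepared food → 4% → £0.2024
Laundry detergent £16.18: all other goods → 10% → £1.618
Umbrella £28.44: all other goods → 10% → £2.844
Fishing rod £99.28: sports equipment → 4.75% → £4.7158
Phone case £22.31: all other goods → 10% → £2.231
Bottle of whiskey £57.55: alcoholic beverages → 12.75% → £7.337625
Office chair £391.30: household furniture → 7.5% + 3.25% surcharge = 10.75% → £42.06475
Unrounded tax sum = £61.114375 → £61.11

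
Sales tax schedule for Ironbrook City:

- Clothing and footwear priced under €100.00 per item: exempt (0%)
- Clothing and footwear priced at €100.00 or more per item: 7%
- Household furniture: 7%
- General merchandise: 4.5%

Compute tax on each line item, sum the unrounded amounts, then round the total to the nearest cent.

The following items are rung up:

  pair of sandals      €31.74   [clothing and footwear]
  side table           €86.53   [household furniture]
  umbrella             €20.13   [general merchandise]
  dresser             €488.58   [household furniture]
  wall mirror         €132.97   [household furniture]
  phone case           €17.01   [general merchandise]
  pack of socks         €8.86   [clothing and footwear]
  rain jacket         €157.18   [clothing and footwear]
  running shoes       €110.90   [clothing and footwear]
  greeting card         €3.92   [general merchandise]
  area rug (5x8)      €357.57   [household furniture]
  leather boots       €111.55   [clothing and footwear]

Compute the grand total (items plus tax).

Pair of sandals €31.74: clothing and footwear, under €100.00 → 0% → €0.00
Side table €86.53: household furniture → 7% → €6.0571
Umbrella €20.13: general merchandise → 4.5% → €0.90585
Dresser €488.58: household furniture → 7% → €34.2006
Wall mirror €132.97: household furniture → 7% → €9.3079
Phone case €17.01: general merchandise → 4.5% → €0.76545
Pack of socks €8.86: clothing and footwear, under €100.00 → 0% → €0.00
Rain jacket €157.18: clothing and footwear, €100.00 or more → 7% → €11.0026
Running shoes €110.90: clothing and footwear, €100.00 or more → 7% → €7.763
Greeting card €3.92: general merchandise → 4.5% → €0.1764
Area rug (5x8) €357.57: household furniture → 7% → €25.0299
Leather boots €111.55: clothing and footwear, €100.00 or more → 7% → €7.8085
Subtotal = €1526.94; unrounded tax = €103.0173 → €103.02; total due = €1629.96

€1629.96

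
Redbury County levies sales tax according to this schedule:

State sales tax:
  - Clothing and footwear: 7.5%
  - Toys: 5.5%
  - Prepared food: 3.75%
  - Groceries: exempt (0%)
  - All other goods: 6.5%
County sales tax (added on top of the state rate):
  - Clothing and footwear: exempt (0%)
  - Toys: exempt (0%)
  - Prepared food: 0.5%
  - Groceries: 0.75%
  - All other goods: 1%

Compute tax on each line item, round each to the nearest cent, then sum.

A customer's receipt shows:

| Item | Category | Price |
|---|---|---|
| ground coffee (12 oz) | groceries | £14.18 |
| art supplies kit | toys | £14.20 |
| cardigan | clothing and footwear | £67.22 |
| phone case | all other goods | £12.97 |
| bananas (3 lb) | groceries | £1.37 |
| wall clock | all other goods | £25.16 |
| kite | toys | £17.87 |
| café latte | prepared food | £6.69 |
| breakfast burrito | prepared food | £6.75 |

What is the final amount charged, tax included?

Ground coffee (12 oz) £14.18: groceries → 0% + 0.75% county = 0.75% → £0.11
Art supplies kit £14.20: toys → 5.5% + 0% county = 5.5% → £0.78
Cardigan £67.22: clothing and footwear → 7.5% + 0% county = 7.5% → £5.04
Phone case £12.97: all other goods → 6.5% + 1% county = 7.5% → £0.97
Bananas (3 lb) £1.37: groceries → 0% + 0.75% county = 0.75% → £0.01
Wall clock £25.16: all other goods → 6.5% + 1% county = 7.5% → £1.89
Kite £17.87: toys → 5.5% + 0% county = 5.5% → £0.98
Café latte £6.69: prepared food → 3.75% + 0.5% county = 4.25% → £0.28
Breakfast burrito £6.75: prepared food → 3.75% + 0.5% county = 4.25% → £0.29
Subtotal = £166.41; tax = £10.35; total due = £176.76

£176.76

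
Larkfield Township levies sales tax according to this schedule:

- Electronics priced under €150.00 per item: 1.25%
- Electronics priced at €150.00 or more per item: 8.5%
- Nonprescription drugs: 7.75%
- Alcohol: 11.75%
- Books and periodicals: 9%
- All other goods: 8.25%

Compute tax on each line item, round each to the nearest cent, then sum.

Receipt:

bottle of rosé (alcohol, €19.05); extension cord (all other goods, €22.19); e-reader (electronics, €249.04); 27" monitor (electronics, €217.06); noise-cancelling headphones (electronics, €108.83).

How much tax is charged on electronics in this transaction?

E-reader €249.04: electronics, €150.00 or more → 8.5% → €21.17
27" monitor €217.06: electronics, €150.00 or more → 8.5% → €18.45
Noise-cancelling headphones €108.83: electronics, under €150.00 → 1.25% → €1.36
Tax on electronics = €21.17 + €18.45 + €1.36 = €40.98

€40.98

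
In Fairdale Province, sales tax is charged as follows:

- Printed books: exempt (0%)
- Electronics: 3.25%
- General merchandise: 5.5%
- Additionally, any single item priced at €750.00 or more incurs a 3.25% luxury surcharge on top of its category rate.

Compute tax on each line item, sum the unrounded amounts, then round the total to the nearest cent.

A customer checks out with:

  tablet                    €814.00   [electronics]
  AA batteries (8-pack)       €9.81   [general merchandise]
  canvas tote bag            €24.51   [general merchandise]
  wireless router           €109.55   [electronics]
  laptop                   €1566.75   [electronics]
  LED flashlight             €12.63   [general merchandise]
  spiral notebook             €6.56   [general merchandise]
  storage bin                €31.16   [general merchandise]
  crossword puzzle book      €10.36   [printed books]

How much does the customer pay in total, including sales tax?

€2748.30

Tablet €814.00: electronics → 3.25% + 3.25% surcharge = 6.5% → €52.91
AA batteries (8-pack) €9.81: general merchandise → 5.5% → €0.53955
Canvas tote bag €24.51: general merchandise → 5.5% → €1.34805
Wireless router €109.55: electronics → 3.25% → €3.560375
Laptop €1566.75: electronics → 3.25% + 3.25% surcharge = 6.5% → €101.83875
LED flashlight €12.63: general merchandise → 5.5% → €0.69465
Spiral notebook €6.56: general merchandise → 5.5% → €0.3608
Storage bin €31.16: general merchandise → 5.5% → €1.7138
Crossword puzzle book €10.36: printed books → 0% → €0.00
Subtotal = €2585.33; unrounded tax = €162.965975 → €162.97; total due = €2748.30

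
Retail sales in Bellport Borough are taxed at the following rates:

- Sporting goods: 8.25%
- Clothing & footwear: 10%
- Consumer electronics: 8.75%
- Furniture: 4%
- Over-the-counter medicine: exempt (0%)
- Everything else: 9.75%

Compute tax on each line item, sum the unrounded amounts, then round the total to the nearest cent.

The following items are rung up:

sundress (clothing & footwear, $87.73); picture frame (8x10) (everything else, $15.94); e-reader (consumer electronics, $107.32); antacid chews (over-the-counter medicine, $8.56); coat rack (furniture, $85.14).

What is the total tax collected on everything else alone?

$1.55

Picture frame (8x10) $15.94: everything else → 9.75% → $1.55415
Tax on everything else: unrounded sum = $1.55415 → $1.55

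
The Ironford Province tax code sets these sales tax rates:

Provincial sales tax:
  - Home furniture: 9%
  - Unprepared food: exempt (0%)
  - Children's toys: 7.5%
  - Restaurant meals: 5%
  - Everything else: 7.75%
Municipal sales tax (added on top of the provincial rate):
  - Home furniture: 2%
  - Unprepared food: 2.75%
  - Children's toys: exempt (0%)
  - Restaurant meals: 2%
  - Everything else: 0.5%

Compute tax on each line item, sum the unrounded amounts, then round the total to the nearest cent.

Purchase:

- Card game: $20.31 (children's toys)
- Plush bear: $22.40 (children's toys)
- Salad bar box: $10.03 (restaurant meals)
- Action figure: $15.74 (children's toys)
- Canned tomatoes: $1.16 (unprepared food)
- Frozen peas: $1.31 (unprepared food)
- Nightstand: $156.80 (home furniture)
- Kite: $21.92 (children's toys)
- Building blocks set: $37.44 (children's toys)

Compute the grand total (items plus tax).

Card game $20.31: children's toys → 7.5% + 0% municipal = 7.5% → $1.52325
Plush bear $22.40: children's toys → 7.5% + 0% municipal = 7.5% → $1.68
Salad bar box $10.03: restaurant meals → 5% + 2% municipal = 7% → $0.7021
Action figure $15.74: children's toys → 7.5% + 0% municipal = 7.5% → $1.1805
Canned tomatoes $1.16: unprepared food → 0% + 2.75% municipal = 2.75% → $0.0319
Frozen peas $1.31: unprepared food → 0% + 2.75% municipal = 2.75% → $0.036025
Nightstand $156.80: home furniture → 9% + 2% municipal = 11% → $17.248
Kite $21.92: children's toys → 7.5% + 0% municipal = 7.5% → $1.644
Building blocks set $37.44: children's toys → 7.5% + 0% municipal = 7.5% → $2.808
Subtotal = $287.11; unrounded tax = $26.853775 → $26.85; total due = $313.96

$313.96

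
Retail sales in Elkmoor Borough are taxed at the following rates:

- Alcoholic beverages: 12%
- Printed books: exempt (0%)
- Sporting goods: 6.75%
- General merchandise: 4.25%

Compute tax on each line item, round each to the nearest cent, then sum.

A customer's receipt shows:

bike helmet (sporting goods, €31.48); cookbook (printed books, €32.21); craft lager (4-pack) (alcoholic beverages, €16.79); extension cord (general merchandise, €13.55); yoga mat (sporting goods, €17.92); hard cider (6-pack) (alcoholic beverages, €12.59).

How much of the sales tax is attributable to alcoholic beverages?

Craft lager (4-pack) €16.79: alcoholic beverages → 12% → €2.01
Hard cider (6-pack) €12.59: alcoholic beverages → 12% → €1.51
Tax on alcoholic beverages = €2.01 + €1.51 = €3.52

€3.52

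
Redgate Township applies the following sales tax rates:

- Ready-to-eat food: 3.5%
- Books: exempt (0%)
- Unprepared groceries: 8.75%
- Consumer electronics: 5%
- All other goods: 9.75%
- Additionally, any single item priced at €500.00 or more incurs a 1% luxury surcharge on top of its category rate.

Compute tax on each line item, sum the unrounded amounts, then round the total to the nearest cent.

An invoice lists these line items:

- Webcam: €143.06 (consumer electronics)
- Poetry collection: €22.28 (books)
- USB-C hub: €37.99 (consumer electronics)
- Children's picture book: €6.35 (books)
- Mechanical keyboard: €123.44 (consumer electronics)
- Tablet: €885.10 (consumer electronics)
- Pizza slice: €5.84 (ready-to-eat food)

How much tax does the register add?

Webcam €143.06: consumer electronics → 5% → €7.153
Poetry collection €22.28: books → 0% → €0.00
USB-C hub €37.99: consumer electronics → 5% → €1.8995
Children's picture book €6.35: books → 0% → €0.00
Mechanical keyboard €123.44: consumer electronics → 5% → €6.172
Tablet €885.10: consumer electronics → 5% + 1% surcharge = 6% → €53.106
Pizza slice €5.84: ready-to-eat food → 3.5% → €0.2044
Unrounded tax sum = €68.5349 → €68.53

€68.53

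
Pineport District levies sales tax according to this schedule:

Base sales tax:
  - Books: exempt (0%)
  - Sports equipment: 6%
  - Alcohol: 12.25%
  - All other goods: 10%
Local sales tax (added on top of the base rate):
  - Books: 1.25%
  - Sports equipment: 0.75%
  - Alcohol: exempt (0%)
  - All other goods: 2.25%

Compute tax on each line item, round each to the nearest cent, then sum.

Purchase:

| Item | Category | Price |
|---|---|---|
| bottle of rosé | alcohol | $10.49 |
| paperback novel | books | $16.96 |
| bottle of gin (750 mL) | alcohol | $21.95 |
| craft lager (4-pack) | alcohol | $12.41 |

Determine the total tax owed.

Bottle of rosé $10.49: alcohol → 12.25% + 0% local = 12.25% → $1.29
Paperback novel $16.96: books → 0% + 1.25% local = 1.25% → $0.21
Bottle of gin (750 mL) $21.95: alcohol → 12.25% + 0% local = 12.25% → $2.69
Craft lager (4-pack) $12.41: alcohol → 12.25% + 0% local = 12.25% → $1.52
Total tax = $1.29 + $0.21 + $2.69 + $1.52 = $5.71

$5.71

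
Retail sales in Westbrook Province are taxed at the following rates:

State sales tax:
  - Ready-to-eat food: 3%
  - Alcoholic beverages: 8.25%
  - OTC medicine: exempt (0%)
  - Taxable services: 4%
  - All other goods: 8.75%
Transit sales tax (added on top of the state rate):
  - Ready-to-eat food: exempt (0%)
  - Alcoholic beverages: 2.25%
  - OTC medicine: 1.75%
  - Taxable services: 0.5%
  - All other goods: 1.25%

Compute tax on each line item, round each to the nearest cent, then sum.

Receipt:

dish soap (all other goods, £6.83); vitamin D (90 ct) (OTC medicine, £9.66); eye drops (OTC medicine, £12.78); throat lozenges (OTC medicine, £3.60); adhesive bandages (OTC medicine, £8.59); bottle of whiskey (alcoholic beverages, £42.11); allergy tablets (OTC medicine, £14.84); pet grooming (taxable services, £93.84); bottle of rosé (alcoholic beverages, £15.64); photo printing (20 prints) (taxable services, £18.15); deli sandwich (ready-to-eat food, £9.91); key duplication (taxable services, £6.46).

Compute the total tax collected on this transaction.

Dish soap £6.83: all other goods → 8.75% + 1.25% transit = 10% → £0.68
Vitamin D (90 ct) £9.66: OTC medicine → 0% + 1.75% transit = 1.75% → £0.17
Eye drops £12.78: OTC medicine → 0% + 1.75% transit = 1.75% → £0.22
Throat lozenges £3.60: OTC medicine → 0% + 1.75% transit = 1.75% → £0.06
Adhesive bandages £8.59: OTC medicine → 0% + 1.75% transit = 1.75% → £0.15
Bottle of whiskey £42.11: alcoholic beverages → 8.25% + 2.25% transit = 10.5% → £4.42
Allergy tablets £14.84: OTC medicine → 0% + 1.75% transit = 1.75% → £0.26
Pet grooming £93.84: taxable services → 4% + 0.5% transit = 4.5% → £4.22
Bottle of rosé £15.64: alcoholic beverages → 8.25% + 2.25% transit = 10.5% → £1.64
Photo printing (20 prints) £18.15: taxable services → 4% + 0.5% transit = 4.5% → £0.82
Deli sandwich £9.91: ready-to-eat food → 3% + 0% transit = 3% → £0.30
Key duplication £6.46: taxable services → 4% + 0.5% transit = 4.5% → £0.29
Total tax = £0.68 + £0.17 + £0.22 + £0.06 + £0.15 + £4.42 + £0.26 + £4.22 + £1.64 + £0.82 + £0.30 + £0.29 = £13.23

£13.23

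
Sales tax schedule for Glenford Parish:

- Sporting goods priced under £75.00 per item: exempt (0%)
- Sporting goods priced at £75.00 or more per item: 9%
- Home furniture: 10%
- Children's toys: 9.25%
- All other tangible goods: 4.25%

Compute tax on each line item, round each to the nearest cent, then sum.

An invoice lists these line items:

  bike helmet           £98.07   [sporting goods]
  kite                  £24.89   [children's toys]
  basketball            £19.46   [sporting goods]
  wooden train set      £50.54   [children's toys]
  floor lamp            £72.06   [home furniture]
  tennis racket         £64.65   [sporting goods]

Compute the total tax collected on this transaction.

£23.01

Bike helmet £98.07: sporting goods, £75.00 or more → 9% → £8.83
Kite £24.89: children's toys → 9.25% → £2.30
Basketball £19.46: sporting goods, under £75.00 → 0% → £0.00
Wooden train set £50.54: children's toys → 9.25% → £4.67
Floor lamp £72.06: home furniture → 10% → £7.21
Tennis racket £64.65: sporting goods, under £75.00 → 0% → £0.00
Total tax = £8.83 + £2.30 + £4.67 + £7.21 = £23.01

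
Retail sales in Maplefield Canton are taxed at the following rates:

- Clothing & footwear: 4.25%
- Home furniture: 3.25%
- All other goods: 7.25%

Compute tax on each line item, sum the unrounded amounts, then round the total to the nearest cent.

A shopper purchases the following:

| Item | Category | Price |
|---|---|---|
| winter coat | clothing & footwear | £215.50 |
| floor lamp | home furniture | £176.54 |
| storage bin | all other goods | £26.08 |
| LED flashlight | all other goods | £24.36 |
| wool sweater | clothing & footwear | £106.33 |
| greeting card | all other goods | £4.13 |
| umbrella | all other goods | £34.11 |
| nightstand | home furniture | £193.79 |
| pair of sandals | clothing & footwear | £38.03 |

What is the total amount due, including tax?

£852.63

Winter coat £215.50: clothing & footwear → 4.25% → £9.15875
Floor lamp £176.54: home furniture → 3.25% → £5.73755
Storage bin £26.08: all other goods → 7.25% → £1.8908
LED flashlight £24.36: all other goods → 7.25% → £1.7661
Wool sweater £106.33: clothing & footwear → 4.25% → £4.519025
Greeting card £4.13: all other goods → 7.25% → £0.299425
Umbrella £34.11: all other goods → 7.25% → £2.472975
Nightstand £193.79: home furniture → 3.25% → £6.298175
Pair of sandals £38.03: clothing & footwear → 4.25% → £1.616275
Subtotal = £818.87; unrounded tax = £33.759075 → £33.76; total due = £852.63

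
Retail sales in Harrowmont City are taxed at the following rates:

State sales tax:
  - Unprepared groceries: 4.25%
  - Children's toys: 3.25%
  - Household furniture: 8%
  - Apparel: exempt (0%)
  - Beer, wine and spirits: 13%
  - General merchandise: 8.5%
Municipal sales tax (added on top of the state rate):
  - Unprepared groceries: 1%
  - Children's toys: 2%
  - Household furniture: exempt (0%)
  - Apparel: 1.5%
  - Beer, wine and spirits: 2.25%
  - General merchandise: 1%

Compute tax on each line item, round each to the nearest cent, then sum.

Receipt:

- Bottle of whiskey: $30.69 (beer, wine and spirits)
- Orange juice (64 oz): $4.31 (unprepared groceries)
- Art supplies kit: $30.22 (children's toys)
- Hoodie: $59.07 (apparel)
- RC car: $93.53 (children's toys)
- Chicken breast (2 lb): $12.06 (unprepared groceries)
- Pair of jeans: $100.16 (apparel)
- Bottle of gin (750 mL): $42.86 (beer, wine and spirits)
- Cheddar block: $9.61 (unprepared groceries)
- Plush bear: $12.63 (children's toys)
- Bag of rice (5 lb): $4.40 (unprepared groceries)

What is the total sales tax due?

Bottle of whiskey $30.69: beer, wine and spirits → 13% + 2.25% municipal = 15.25% → $4.68
Orange juice (64 oz) $4.31: unprepared groceries → 4.25% + 1% municipal = 5.25% → $0.23
Art supplies kit $30.22: children's toys → 3.25% + 2% municipal = 5.25% → $1.59
Hoodie $59.07: apparel → 0% + 1.5% municipal = 1.5% → $0.89
RC car $93.53: children's toys → 3.25% + 2% municipal = 5.25% → $4.91
Chicken breast (2 lb) $12.06: unprepared groceries → 4.25% + 1% municipal = 5.25% → $0.63
Pair of jeans $100.16: apparel → 0% + 1.5% municipal = 1.5% → $1.50
Bottle of gin (750 mL) $42.86: beer, wine and spirits → 13% + 2.25% municipal = 15.25% → $6.54
Cheddar block $9.61: unprepared groceries → 4.25% + 1% municipal = 5.25% → $0.50
Plush bear $12.63: children's toys → 3.25% + 2% municipal = 5.25% → $0.66
Bag of rice (5 lb) $4.40: unprepared groceries → 4.25% + 1% municipal = 5.25% → $0.23
Total tax = $4.68 + $0.23 + $1.59 + $0.89 + $4.91 + $0.63 + $1.50 + $6.54 + $0.50 + $0.66 + $0.23 = $22.36

$22.36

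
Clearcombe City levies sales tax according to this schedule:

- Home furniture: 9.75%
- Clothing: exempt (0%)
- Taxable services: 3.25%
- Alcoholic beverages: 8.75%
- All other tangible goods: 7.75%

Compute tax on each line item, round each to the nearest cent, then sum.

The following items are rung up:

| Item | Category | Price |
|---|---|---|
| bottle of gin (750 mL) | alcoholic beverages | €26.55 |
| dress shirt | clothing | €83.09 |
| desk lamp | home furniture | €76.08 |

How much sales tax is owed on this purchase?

Bottle of gin (750 mL) €26.55: alcoholic beverages → 8.75% → €2.32
Dress shirt €83.09: clothing → 0% → €0.00
Desk lamp €76.08: home furniture → 9.75% → €7.42
Total tax = €2.32 + €7.42 = €9.74

€9.74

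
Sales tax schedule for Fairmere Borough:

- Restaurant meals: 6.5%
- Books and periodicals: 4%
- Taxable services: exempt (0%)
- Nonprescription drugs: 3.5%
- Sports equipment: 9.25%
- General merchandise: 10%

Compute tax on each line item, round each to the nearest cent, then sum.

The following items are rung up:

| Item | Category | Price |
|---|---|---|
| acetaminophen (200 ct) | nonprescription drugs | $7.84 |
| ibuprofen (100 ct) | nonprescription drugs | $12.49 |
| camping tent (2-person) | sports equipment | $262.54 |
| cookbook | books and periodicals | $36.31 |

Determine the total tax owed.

$26.44

Acetaminophen (200 ct) $7.84: nonprescription drugs → 3.5% → $0.27
Ibuprofen (100 ct) $12.49: nonprescription drugs → 3.5% → $0.44
Camping tent (2-person) $262.54: sports equipment → 9.25% → $24.28
Cookbook $36.31: books and periodicals → 4% → $1.45
Total tax = $0.27 + $0.44 + $24.28 + $1.45 = $26.44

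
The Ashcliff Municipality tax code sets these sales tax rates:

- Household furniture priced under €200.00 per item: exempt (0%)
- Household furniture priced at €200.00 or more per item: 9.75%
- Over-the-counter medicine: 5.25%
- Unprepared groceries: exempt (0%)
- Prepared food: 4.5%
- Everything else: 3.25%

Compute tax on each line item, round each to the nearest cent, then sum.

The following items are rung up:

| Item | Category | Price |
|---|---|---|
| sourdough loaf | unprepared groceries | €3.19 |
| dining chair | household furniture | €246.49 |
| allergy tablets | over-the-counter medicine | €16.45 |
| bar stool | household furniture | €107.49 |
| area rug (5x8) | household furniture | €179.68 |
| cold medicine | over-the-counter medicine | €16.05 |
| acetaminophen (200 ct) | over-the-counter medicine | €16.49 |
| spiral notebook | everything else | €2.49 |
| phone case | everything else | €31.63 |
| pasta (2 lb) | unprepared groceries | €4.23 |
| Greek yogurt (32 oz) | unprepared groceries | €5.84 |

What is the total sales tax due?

€27.71

Sourdough loaf €3.19: unprepared groceries → 0% → €0.00
Dining chair €246.49: household furniture, €200.00 or more → 9.75% → €24.03
Allergy tablets €16.45: over-the-counter medicine → 5.25% → €0.86
Bar stool €107.49: household furniture, under €200.00 → 0% → €0.00
Area rug (5x8) €179.68: household furniture, under €200.00 → 0% → €0.00
Cold medicine €16.05: over-the-counter medicine → 5.25% → €0.84
Acetaminophen (200 ct) €16.49: over-the-counter medicine → 5.25% → €0.87
Spiral notebook €2.49: everything else → 3.25% → €0.08
Phone case €31.63: everything else → 3.25% → €1.03
Pasta (2 lb) €4.23: unprepared groceries → 0% → €0.00
Greek yogurt (32 oz) €5.84: unprepared groceries → 0% → €0.00
Total tax = €24.03 + €0.86 + €0.84 + €0.87 + €0.08 + €1.03 = €27.71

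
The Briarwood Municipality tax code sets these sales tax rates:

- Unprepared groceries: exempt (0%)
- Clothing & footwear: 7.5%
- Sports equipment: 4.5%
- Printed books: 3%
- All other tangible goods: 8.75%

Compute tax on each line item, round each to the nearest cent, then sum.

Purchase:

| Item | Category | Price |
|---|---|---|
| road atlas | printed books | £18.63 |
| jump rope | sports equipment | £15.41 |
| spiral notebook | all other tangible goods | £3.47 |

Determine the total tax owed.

Road atlas £18.63: printed books → 3% → £0.56
Jump rope £15.41: sports equipment → 4.5% → £0.69
Spiral notebook £3.47: all other tangible goods → 8.75% → £0.30
Total tax = £0.56 + £0.69 + £0.30 = £1.55

£1.55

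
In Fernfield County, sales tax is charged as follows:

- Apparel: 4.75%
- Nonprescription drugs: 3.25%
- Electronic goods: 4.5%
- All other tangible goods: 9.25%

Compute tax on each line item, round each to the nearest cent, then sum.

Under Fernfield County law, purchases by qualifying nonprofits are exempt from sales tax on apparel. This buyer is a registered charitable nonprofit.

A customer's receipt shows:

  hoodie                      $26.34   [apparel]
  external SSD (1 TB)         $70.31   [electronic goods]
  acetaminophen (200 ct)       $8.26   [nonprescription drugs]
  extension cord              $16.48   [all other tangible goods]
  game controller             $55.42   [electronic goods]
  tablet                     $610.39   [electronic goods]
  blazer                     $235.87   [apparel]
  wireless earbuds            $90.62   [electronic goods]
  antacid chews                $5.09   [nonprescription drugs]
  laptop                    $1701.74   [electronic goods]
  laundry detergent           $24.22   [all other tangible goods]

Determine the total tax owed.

Hoodie $26.34: apparel, buyer-exempt → 0% → $0.00
External SSD (1 TB) $70.31: electronic goods → 4.5% → $3.16
Acetaminophen (200 ct) $8.26: nonprescription drugs → 3.25% → $0.27
Extension cord $16.48: all other tangible goods → 9.25% → $1.52
Game controller $55.42: electronic goods → 4.5% → $2.49
Tablet $610.39: electronic goods → 4.5% → $27.47
Blazer $235.87: apparel, buyer-exempt → 0% → $0.00
Wireless earbuds $90.62: electronic goods → 4.5% → $4.08
Antacid chews $5.09: nonprescription drugs → 3.25% → $0.17
Laptop $1701.74: electronic goods → 4.5% → $76.58
Laundry detergent $24.22: all other tangible goods → 9.25% → $2.24
Total tax = $3.16 + $0.27 + $1.52 + $2.49 + $27.47 + $4.08 + $0.17 + $76.58 + $2.24 = $117.98

$117.98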